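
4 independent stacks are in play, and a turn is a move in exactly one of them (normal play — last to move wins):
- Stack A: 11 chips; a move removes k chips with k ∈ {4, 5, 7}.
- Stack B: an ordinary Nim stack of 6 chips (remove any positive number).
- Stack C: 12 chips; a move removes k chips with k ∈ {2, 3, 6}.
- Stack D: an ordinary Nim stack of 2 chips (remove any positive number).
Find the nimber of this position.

For stack A, compute g(0), g(1), … with moves {4, 5, 7}:
k:     0  1  2  3  4  5  6  7  8  9 10 11
g(k):  0  0  0  0  1  1  1  1  2  2  2  0
So g(11) = 0.
Stack B is a plain Nim stack of size 6, so its Grundy value is 6.
Build the Grundy sequence for stack C with g(k) = mex{g(k−s) : s ∈ {2, 3, 6}, s ≤ k}:
g(0) = mex{} = 0
g(1) = mex{} = 0
g(2) = mex{0} = 1
g(3) = mex{0} = 1
g(4) = mex{0,1} = 2
g(5) = mex{1} = 0
g(6) = mex{0,1,2} = 3
g(7) = mex{0,2} = 1
g(8) = mex{0,1,3} = 2
g(9) = mex{1,3} = 0
g(10) = mex{1,2} = 0
g(11) = mex{0,2} = 1
g(12) = mex{0,3} = 1
So g(12) = 1.
Stack D is a plain Nim stack of size 2, so its Grundy value is 2.
The value of a disjunctive sum is the nim-sum of the parts.
Combined value = 0 XOR 6 XOR 1 XOR 2 = 5.

5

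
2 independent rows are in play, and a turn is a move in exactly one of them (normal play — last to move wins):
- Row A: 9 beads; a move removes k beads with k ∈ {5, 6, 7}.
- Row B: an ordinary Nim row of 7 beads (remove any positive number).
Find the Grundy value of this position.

6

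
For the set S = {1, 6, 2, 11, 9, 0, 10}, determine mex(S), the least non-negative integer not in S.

3

The values 0, 1, 2 are all present; 3 is the first non-negative integer missing from the set.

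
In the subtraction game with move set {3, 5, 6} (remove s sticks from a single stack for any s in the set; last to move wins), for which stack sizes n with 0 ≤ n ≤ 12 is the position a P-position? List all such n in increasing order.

0, 1, 2, 9, 10, 11

Compute g(0), g(1), … for moves {3, 5, 6}:
g(0) = mex{} = 0
g(1) = mex{} = 0
g(2) = mex{} = 0
g(3) = mex{0} = 1
g(4) = mex{0} = 1
g(5) = mex{0} = 1
g(6) = mex{0,1} = 2
g(7) = mex{0,1} = 2
g(8) = mex{0,1} = 2
g(9) = mex{1,2} = 0
g(10) = mex{1,2} = 0
g(11) = mex{1,2} = 0
g(12) = mex{0,2} = 1
The P-positions (g = 0) in 0..12 are 0, 1, 2, 9, 10, 11.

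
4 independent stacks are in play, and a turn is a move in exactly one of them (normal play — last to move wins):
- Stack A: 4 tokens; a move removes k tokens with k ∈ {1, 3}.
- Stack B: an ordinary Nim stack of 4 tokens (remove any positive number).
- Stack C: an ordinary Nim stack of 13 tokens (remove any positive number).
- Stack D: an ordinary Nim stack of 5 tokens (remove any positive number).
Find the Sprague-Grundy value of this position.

12

For stack A, compute g(0), g(1), … with moves {1, 3}:
g(0) = mex{} = 0
g(1) = mex{0} = 1
g(2) = mex{1} = 0
g(3) = mex{0} = 1
g(4) = mex{1} = 0
So g(4) = 0.
Stack B is a plain Nim stack of size 4, so its Grundy value is 4.
Stack C is a plain Nim stack of size 13, so its Grundy value is 13.
Stack D is a plain Nim stack of size 5, so its Grundy value is 5.
By the Sprague-Grundy theorem, the Grundy value of a sum of independent games is the XOR of the component values.
Combined value = 0 ⊕ 4 ⊕ 13 ⊕ 5 = 12.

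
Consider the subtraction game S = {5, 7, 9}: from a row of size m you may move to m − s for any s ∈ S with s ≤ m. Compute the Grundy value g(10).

2

Grundy values for subtraction set {5, 7, 9}:
g(0) = mex{} = 0
g(1) = mex{} = 0
g(2) = mex{} = 0
g(3) = mex{} = 0
g(4) = mex{} = 0
g(5) = mex{0} = 1
g(6) = mex{0} = 1
g(7) = mex{0} = 1
g(8) = mex{0} = 1
g(9) = mex{0} = 1
g(10) = mex{0,1} = 2
So g(10) = 2.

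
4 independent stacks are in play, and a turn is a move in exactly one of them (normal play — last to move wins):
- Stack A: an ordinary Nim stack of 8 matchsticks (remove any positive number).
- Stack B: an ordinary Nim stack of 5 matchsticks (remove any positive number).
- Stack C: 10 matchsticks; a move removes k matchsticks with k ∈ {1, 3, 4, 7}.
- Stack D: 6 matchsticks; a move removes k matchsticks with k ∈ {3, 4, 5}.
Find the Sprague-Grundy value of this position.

Stack A is a plain Nim stack of size 8, so its Grundy value is 8.
Stack B is a plain Nim stack of size 5, so its Grundy value is 5.
For stack C, compute g(0), g(1), … with moves {1, 3, 4, 7}:
k:     0  1  2  3  4  5  6  7  8  9 10
g(k):  0  1  0  1  2  3  2  3  0  1  0
So g(10) = 0.
Build the Grundy sequence for stack D with g(k) = mex{g(k−s) : s ∈ {3, 4, 5}, s ≤ k}:
g(0) = mex{} = 0
g(1) = mex{} = 0
g(2) = mex{} = 0
g(3) = mex{0} = 1
g(4) = mex{0} = 1
g(5) = mex{0} = 1
g(6) = mex{0,1} = 2
So g(6) = 2.
The value of a disjunctive sum is the nim-sum of the parts.
Combined value = 8 XOR 5 XOR 0 XOR 2 = 15.

15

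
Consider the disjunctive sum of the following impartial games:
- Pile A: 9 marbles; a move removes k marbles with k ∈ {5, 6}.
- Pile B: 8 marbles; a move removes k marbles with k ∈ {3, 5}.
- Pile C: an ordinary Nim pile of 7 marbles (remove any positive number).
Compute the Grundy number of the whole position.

Build the Grundy sequence for pile A with g(k) = mex{g(k−s) : s ∈ {5, 6}, s ≤ k}:
g(0) = mex{} = 0
g(1) = mex{} = 0
g(2) = mex{} = 0
g(3) = mex{} = 0
g(4) = mex{} = 0
g(5) = mex{0} = 1
g(6) = mex{0} = 1
g(7) = mex{0} = 1
g(8) = mex{0} = 1
g(9) = mex{0} = 1
So g(9) = 1.
For pile B, compute g(0), g(1), … with moves {3, 5}:
k:     0  1  2  3  4  5  6  7  8
g(k):  0  0  0  1  1  1  2  2  0
So g(8) = 0.
Pile C is a plain Nim pile of size 7, so its Grundy value is 7.
The value of a disjunctive sum is the nim-sum of the parts.
Combined value = 1 ⊕ 0 ⊕ 7 = 6.

6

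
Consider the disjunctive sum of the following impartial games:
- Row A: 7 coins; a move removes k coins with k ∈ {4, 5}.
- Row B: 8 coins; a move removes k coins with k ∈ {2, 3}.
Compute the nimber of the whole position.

For row A, compute g(0), g(1), … with moves {4, 5}:
k:     0  1  2  3  4  5  6  7
g(k):  0  0  0  0  1  1  1  1
So g(7) = 1.
For row B, compute g(0), g(1), … with moves {2, 3}:
g(0) = mex{} = 0
g(1) = mex{} = 0
g(2) = mex{0} = 1
g(3) = mex{0} = 1
g(4) = mex{0,1} = 2
g(5) = mex{1} = 0
g(6) = mex{1,2} = 0
g(7) = mex{0,2} = 1
g(8) = mex{0} = 1
So g(8) = 1.
The value of a disjunctive sum is the nim-sum of the parts.
Combined value = 1 ⊕ 1 = 0.

0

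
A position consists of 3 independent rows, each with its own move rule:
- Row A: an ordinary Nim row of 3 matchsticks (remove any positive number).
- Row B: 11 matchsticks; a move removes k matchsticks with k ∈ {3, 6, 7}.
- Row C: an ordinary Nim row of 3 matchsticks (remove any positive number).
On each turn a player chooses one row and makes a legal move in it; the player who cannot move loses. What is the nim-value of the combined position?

Row A is a plain Nim row of size 3, so its Grundy value is 3.
Grundy values for row B (subtraction set {3, 6, 7}):
k:     0  1  2  3  4  5  6  7  8  9 10 11
g(k):  0  0  0  1  1  1  2  2  2  3  0  0
So g(11) = 0.
Row C is a plain Nim row of size 3, so its Grundy value is 3.
By the Sprague-Grundy theorem, the Grundy value of a sum of independent games is the XOR of the component values.
Combined value = 3 XOR 0 XOR 3 = 0.

0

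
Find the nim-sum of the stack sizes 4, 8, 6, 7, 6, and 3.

Nim-sum: 4 ⊕ 8 ⊕ 6 ⊕ 7 ⊕ 6 ⊕ 3 = 8.

8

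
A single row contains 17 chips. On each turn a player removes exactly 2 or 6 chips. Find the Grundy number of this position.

Build the Grundy sequence with g(k) = mex{g(k−s) : s ∈ {2, 6}, s ≤ k}:
k:     0  1  2  3  4  5  6  7  8  9 10 11 12 13 14 15 16 17
g(k):  0  0  1  1  0  0  1  1  0  0  1  1  0  0  1  1  0  0
So g(17) = 0.

0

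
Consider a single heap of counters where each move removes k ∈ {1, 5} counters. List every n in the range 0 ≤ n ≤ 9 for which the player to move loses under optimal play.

0, 2, 4, 6, 8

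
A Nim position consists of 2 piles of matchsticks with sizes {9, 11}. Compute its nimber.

2

Compute the nim-sum pairwise:
9 ⊕ 11 = 2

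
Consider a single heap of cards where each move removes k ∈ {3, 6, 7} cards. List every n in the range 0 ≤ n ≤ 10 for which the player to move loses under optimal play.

0, 1, 2, 10

Build the Grundy sequence with g(k) = mex{g(k−s) : s ∈ {3, 6, 7}, s ≤ k}:
g(0) = mex{} = 0
g(1) = mex{} = 0
g(2) = mex{} = 0
g(3) = mex{0} = 1
g(4) = mex{0} = 1
g(5) = mex{0} = 1
g(6) = mex{0,1} = 2
g(7) = mex{0,1} = 2
g(8) = mex{0,1} = 2
g(9) = mex{0,1,2} = 3
g(10) = mex{1,2} = 0
The P-positions (g = 0) in 0..10 are 0, 1, 2, 10.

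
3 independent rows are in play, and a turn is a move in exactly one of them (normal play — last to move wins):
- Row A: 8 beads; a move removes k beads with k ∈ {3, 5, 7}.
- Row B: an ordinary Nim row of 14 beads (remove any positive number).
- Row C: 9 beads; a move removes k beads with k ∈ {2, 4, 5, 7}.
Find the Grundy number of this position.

Grundy values for row A (subtraction set {3, 5, 7}):
g(0) = mex{} = 0
g(1) = mex{} = 0
g(2) = mex{} = 0
g(3) = mex{0} = 1
g(4) = mex{0} = 1
g(5) = mex{0} = 1
g(6) = mex{0,1} = 2
g(7) = mex{0,1} = 2
g(8) = mex{0,1} = 2
So g(8) = 2.
Row B is a plain Nim row of size 14, so its Grundy value is 14.
For row C, compute g(0), g(1), … with moves {2, 4, 5, 7}:
g(0) = mex{} = 0
g(1) = mex{} = 0
g(2) = mex{0} = 1
g(3) = mex{0} = 1
g(4) = mex{0,1} = 2
g(5) = mex{0,1} = 2
g(6) = mex{0,1,2} = 3
g(7) = mex{0,1,2} = 3
g(8) = mex{0,1,2,3} = 4
g(9) = mex{1,2,3} = 0
So g(9) = 0.
By the Sprague-Grundy theorem, the Grundy value of a sum of independent games is the XOR of the component values.
Combined value = 2 XOR 14 XOR 0 = 12.

12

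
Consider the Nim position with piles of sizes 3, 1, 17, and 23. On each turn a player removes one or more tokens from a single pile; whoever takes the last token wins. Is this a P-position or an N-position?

N-position

Nim-sum: 3 XOR 1 XOR 17 XOR 23 = 4.
The nim-sum is 4 ≠ 0, so this is an N-position: the player to move can win.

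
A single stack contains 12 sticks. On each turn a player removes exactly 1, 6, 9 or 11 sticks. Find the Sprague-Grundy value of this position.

Grundy values for subtraction set {1, 6, 9, 11}:
k:     0  1  2  3  4  5  6  7  8  9 10 11 12
g(k):  0  1  0  1  0  1  2  0  1  2  3  2  0
So g(12) = 0.

0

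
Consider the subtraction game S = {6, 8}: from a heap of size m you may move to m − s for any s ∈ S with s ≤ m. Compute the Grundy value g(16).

0

Compute g(0), g(1), … for moves {6, 8}:
k:     0  1  2  3  4  5  6  7  8  9 10 11 12 13 14 15 16
g(k):  0  0  0  0  0  0  1  1  1  1  1  1  2  2  0  0  0
So g(16) = 0.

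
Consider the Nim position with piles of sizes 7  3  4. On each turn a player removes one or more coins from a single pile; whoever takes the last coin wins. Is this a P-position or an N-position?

Write each in binary and XOR column by column:
  111  (7)
  011  (3)
  100  (4)
  ---
  000  (0)
The nim-sum is 0, so this is a P-position: the player to move is in a losing position under optimal play.

P-position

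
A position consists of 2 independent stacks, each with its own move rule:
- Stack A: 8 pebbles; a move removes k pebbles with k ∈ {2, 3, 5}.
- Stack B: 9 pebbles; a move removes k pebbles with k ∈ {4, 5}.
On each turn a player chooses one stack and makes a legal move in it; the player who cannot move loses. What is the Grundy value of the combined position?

0

For stack A, compute g(0), g(1), … with moves {2, 3, 5}:
g(0) = mex{} = 0
g(1) = mex{} = 0
g(2) = mex{0} = 1
g(3) = mex{0} = 1
g(4) = mex{0,1} = 2
g(5) = mex{0,1} = 2
g(6) = mex{0,1,2} = 3
g(7) = mex{1,2} = 0
g(8) = mex{1,2,3} = 0
So g(8) = 0.
Build the Grundy sequence for stack B with g(k) = mex{g(k−s) : s ∈ {4, 5}, s ≤ k}:
k:     0  1  2  3  4  5  6  7  8  9
g(k):  0  0  0  0  1  1  1  1  2  0
So g(9) = 0.
The value of a disjunctive sum is the nim-sum of the parts.
Combined value = 0 ⊕ 0 = 0.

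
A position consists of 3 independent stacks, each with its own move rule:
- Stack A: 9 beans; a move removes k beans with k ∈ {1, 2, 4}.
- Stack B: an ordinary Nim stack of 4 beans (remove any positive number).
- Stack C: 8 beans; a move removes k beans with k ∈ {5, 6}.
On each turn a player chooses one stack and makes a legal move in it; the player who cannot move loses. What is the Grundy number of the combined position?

For stack A, compute g(0), g(1), … with moves {1, 2, 4}:
g(0) = mex{} = 0
g(1) = mex{0} = 1
g(2) = mex{0,1} = 2
g(3) = mex{1,2} = 0
g(4) = mex{0,2} = 1
g(5) = mex{0,1} = 2
g(6) = mex{1,2} = 0
g(7) = mex{0,2} = 1
g(8) = mex{0,1} = 2
g(9) = mex{1,2} = 0
So g(9) = 0.
Stack B is a plain Nim stack of size 4, so its Grundy value is 4.
Grundy values for stack C (subtraction set {5, 6}):
k:     0  1  2  3  4  5  6  7  8
g(k):  0  0  0  0  0  1  1  1  1
So g(8) = 1.
The value of a disjunctive sum is the nim-sum of the parts.
Combined value = 0 ⊕ 4 ⊕ 1 = 5.

5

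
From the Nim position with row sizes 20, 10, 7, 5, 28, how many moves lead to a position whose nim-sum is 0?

0

Nim-sum: 20 XOR 10 XOR 7 XOR 5 XOR 28 = 0.
The nim-sum is already 0, so every move leaves a nonzero nim-sum — there are no winning moves.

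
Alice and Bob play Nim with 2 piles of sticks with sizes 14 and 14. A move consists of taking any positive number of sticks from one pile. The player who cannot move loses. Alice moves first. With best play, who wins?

In binary:
  1110  (14)
  1110  (14)
  ----
  0000  (0)
The nim-sum is 0, so this is a P-position: the player to move is in a losing position under optimal play; Alice is about to move from it and so loses — Bob wins.

Bob wins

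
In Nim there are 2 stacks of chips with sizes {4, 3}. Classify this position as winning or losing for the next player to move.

Winning position

Bitwise XOR of the heap sizes:
  100  (4)
  011  (3)
  ---
  111  (7)
The nim-sum is 7 ≠ 0, so this is an N-position: the player to move can win.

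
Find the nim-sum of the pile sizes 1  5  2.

6

Nim-sum: 1 XOR 5 XOR 2 = 6.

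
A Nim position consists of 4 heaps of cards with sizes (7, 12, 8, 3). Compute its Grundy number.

0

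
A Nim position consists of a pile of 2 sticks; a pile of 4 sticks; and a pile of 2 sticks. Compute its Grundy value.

4

Bitwise XOR of the heap sizes:
  010  (2)
  100  (4)
  010  (2)
  ---
  100  (4)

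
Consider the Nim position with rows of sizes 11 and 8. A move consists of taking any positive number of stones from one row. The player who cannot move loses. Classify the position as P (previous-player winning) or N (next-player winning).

Write each in binary and XOR column by column:
  1011  (11)
  1000  (8)
  ----
  0011  (3)
The nim-sum is 3 ≠ 0, so this is an N-position: the player to move can win.

N-position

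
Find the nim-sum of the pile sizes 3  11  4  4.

8

Nim-sum: 3 ^ 11 ^ 4 ^ 4 = 8.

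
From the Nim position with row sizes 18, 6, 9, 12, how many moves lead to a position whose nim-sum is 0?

1

Nim-sum: 18 ^ 6 ^ 9 ^ 12 = 17.
The overall nim-sum is X = 17. A row of size p has a winning move iff p XOR X < p (reduce it to p XOR X).
  18: 18 XOR 17 = 3 < 18 — winning move (to 3).
  6: 6 XOR 17 = 23 ≥ 6 — no move.
  9: 9 XOR 17 = 24 ≥ 9 — no move.
  12: 12 XOR 17 = 29 ≥ 12 — no move.
That gives 1 winning move.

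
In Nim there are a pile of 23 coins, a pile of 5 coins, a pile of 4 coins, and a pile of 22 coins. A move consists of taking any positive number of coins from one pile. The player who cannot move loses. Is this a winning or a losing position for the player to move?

Losing position

Write each in binary and XOR column by column:
  10111  (23)
  00101  (5)
  00100  (4)
  10110  (22)
  -----
  00000  (0)
The nim-sum is 0, so this is a P-position: the player to move is in a losing position under optimal play.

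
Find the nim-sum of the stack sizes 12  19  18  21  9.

17

In binary:
  01100  (12)
  10011  (19)
  10010  (18)
  10101  (21)
  01001  (9)
  -----
  10001  (17)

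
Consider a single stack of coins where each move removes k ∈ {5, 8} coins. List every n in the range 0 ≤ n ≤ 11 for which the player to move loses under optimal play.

0, 1, 2, 3, 4

Build the Grundy sequence with g(k) = mex{g(k−s) : s ∈ {5, 8}, s ≤ k}:
g(0) = mex{} = 0
g(1) = mex{} = 0
g(2) = mex{} = 0
g(3) = mex{} = 0
g(4) = mex{} = 0
g(5) = mex{0} = 1
g(6) = mex{0} = 1
g(7) = mex{0} = 1
g(8) = mex{0} = 1
g(9) = mex{0} = 1
g(10) = mex{0,1} = 2
g(11) = mex{0,1} = 2
The P-positions (g = 0) in 0..11 are 0, 1, 2, 3, 4.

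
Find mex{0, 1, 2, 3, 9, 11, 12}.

4

The values 0, 1, 2, 3 are all present; 4 is the first non-negative integer missing from the set.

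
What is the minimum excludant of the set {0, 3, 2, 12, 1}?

4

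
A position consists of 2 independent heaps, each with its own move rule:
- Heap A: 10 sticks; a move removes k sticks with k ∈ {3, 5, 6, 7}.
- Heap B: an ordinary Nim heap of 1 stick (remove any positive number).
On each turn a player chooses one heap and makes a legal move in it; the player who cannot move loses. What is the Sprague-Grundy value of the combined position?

For heap A, compute g(0), g(1), … with moves {3, 5, 6, 7}:
k:     0  1  2  3  4  5  6  7  8  9 10
g(k):  0  0  0  1  1  1  2  2  2  3  0
So g(10) = 0.
Heap B is a plain Nim heap of size 1, so its Grundy value is 1.
The value of a disjunctive sum is the nim-sum of the parts.
Combined value = 0 XOR 1 = 1.

1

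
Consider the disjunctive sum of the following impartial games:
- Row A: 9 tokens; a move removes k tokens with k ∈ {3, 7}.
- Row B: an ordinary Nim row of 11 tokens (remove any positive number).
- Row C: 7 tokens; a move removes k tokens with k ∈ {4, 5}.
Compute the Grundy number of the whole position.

Build the Grundy sequence for row A with g(k) = mex{g(k−s) : s ∈ {3, 7}, s ≤ k}:
k:     0  1  2  3  4  5  6  7  8  9
g(k):  0  0  0  1  1  1  0  2  2  1
So g(9) = 1.
Row B is a plain Nim row of size 11, so its Grundy value is 11.
For row C, compute g(0), g(1), … with moves {4, 5}:
k:     0  1  2  3  4  5  6  7
g(k):  0  0  0  0  1  1  1  1
So g(7) = 1.
By the Sprague-Grundy theorem, the Grundy value of a sum of independent games is the XOR of the component values.
Combined value = 1 XOR 11 XOR 1 = 11.

11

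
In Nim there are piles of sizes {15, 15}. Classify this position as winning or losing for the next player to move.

Nim-sum: 15 ⊕ 15 = 0.
The nim-sum is 0, so this is a P-position: the player to move is in a losing position under optimal play.

Losing position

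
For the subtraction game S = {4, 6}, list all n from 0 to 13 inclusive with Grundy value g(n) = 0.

Grundy values for subtraction set {4, 6}:
k:     0  1  2  3  4  5  6  7  8  9 10 11 12 13
g(k):  0  0  0  0  1  1  1  1  2  2  0  0  0  0
The P-positions (g = 0) in 0..13 are 0, 1, 2, 3, 10, 11, 12, 13.

0, 1, 2, 3, 10, 11, 12, 13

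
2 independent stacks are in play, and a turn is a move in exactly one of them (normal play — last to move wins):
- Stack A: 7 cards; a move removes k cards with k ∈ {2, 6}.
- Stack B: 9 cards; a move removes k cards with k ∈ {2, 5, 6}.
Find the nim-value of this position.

Build the Grundy sequence for stack A with g(k) = mex{g(k−s) : s ∈ {2, 6}, s ≤ k}:
k:     0  1  2  3  4  5  6  7
g(k):  0  0  1  1  0  0  1  1
So g(7) = 1.
Grundy values for stack B (subtraction set {2, 5, 6}):
k:     0  1  2  3  4  5  6  7  8  9
g(k):  0  0  1  1  0  2  1  3  0  2
So g(9) = 2.
The value of a disjunctive sum is the nim-sum of the parts.
Combined value = 1 ⊕ 2 = 3.

3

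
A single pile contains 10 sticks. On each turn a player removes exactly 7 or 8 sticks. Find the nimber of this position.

Compute g(0), g(1), … for moves {7, 8}:
k:     0  1  2  3  4  5  6  7  8  9 10
g(k):  0  0  0  0  0  0  0  1  1  1  1
So g(10) = 1.

1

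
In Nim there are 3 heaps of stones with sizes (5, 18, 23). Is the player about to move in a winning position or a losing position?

Bitwise XOR of the heap sizes:
  00101  (5)
  10010  (18)
  10111  (23)
  -----
  00000  (0)
The nim-sum is 0, so this is a P-position: the player to move is in a losing position under optimal play.

Losing position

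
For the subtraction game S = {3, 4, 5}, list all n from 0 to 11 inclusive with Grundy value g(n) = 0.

Grundy values for subtraction set {3, 4, 5}:
g(0) = mex{} = 0
g(1) = mex{} = 0
g(2) = mex{} = 0
g(3) = mex{0} = 1
g(4) = mex{0} = 1
g(5) = mex{0} = 1
g(6) = mex{0,1} = 2
g(7) = mex{0,1} = 2
g(8) = mex{1} = 0
g(9) = mex{1,2} = 0
g(10) = mex{1,2} = 0
g(11) = mex{0,2} = 1
The P-positions (g = 0) in 0..11 are 0, 1, 2, 8, 9, 10.

0, 1, 2, 8, 9, 10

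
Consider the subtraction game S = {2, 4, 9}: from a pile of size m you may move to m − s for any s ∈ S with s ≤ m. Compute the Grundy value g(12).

0

Compute g(0), g(1), … for moves {2, 4, 9}:
g(0) = mex{} = 0
g(1) = mex{} = 0
g(2) = mex{0} = 1
g(3) = mex{0} = 1
g(4) = mex{0,1} = 2
g(5) = mex{0,1} = 2
g(6) = mex{1,2} = 0
g(7) = mex{1,2} = 0
g(8) = mex{0,2} = 1
g(9) = mex{0,2} = 1
g(10) = mex{0,1} = 2
g(11) = mex{0,1} = 2
g(12) = mex{1,2} = 0
So g(12) = 0.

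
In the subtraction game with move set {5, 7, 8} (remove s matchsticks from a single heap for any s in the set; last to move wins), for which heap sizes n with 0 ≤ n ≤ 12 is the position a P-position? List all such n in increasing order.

0, 1, 2, 3, 4

Compute g(0), g(1), … for moves {5, 7, 8}:
g(0) = mex{} = 0
g(1) = mex{} = 0
g(2) = mex{} = 0
g(3) = mex{} = 0
g(4) = mex{} = 0
g(5) = mex{0} = 1
g(6) = mex{0} = 1
g(7) = mex{0} = 1
g(8) = mex{0} = 1
g(9) = mex{0} = 1
g(10) = mex{0,1} = 2
g(11) = mex{0,1} = 2
g(12) = mex{0,1} = 2
The P-positions (g = 0) in 0..12 are 0, 1, 2, 3, 4.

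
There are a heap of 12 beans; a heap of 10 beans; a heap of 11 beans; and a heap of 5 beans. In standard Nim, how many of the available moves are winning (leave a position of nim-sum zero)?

3

Nim-sum: 12 ^ 10 ^ 11 ^ 5 = 8.
The overall nim-sum is X = 8. A heap of size p has a winning move iff p XOR X < p (reduce it to p XOR X).
  12: 12 XOR 8 = 4 < 12 — winning move (to 4).
  10: 10 XOR 8 = 2 < 10 — winning move (to 2).
  11: 11 XOR 8 = 3 < 11 — winning move (to 3).
  5: 5 XOR 8 = 13 ≥ 5 — no move.
That gives 3 winning moves.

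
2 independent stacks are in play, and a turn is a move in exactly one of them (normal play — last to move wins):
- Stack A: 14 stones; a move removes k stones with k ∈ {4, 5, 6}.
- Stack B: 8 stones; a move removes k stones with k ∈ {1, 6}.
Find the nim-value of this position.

0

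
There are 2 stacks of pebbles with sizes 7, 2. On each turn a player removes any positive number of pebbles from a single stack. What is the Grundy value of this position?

5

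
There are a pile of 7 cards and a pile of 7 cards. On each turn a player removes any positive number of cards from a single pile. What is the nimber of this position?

0

Nim-sum: 7 XOR 7 = 0.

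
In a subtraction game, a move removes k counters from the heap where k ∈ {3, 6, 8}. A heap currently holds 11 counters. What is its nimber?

Build the Grundy sequence with g(k) = mex{g(k−s) : s ∈ {3, 6, 8}, s ≤ k}:
k:     0  1  2  3  4  5  6  7  8  9 10 11
g(k):  0  0  0  1  1  1  2  2  2  3  3  0
So g(11) = 0.

0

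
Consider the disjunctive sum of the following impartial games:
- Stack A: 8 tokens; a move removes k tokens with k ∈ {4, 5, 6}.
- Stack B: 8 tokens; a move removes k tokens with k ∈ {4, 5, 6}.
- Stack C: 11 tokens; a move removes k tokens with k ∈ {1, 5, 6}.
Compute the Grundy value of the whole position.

0

Build the Grundy sequence for stack A with g(k) = mex{g(k−s) : s ∈ {4, 5, 6}, s ≤ k}:
g(0) = mex{} = 0
g(1) = mex{} = 0
g(2) = mex{} = 0
g(3) = mex{} = 0
g(4) = mex{0} = 1
g(5) = mex{0} = 1
g(6) = mex{0} = 1
g(7) = mex{0} = 1
g(8) = mex{0,1} = 2
So g(8) = 2.
Build the Grundy sequence for stack B with g(k) = mex{g(k−s) : s ∈ {4, 5, 6}, s ≤ k}:
g(0) = mex{} = 0
g(1) = mex{} = 0
g(2) = mex{} = 0
g(3) = mex{} = 0
g(4) = mex{0} = 1
g(5) = mex{0} = 1
g(6) = mex{0} = 1
g(7) = mex{0} = 1
g(8) = mex{0,1} = 2
So g(8) = 2.
Build the Grundy sequence for stack C with g(k) = mex{g(k−s) : s ∈ {1, 5, 6}, s ≤ k}:
k:     0  1  2  3  4  5  6  7  8  9 10 11
g(k):  0  1  0  1  0  1  2  3  2  3  2  0
So g(11) = 0.
By the Sprague-Grundy theorem, the Grundy value of a sum of independent games is the XOR of the component values.
Combined value = 2 XOR 2 XOR 0 = 0.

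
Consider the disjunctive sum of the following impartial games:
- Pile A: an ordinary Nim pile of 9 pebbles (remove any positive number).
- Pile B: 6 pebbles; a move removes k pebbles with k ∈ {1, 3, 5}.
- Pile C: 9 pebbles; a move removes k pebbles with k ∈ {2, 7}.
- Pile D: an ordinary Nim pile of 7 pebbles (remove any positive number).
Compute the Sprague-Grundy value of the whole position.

14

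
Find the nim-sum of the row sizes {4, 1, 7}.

2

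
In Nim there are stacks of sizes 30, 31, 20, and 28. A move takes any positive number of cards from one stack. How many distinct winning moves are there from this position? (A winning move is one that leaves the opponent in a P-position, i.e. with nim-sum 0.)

Compute the nim-sum pairwise:
30 XOR 31 = 1
1 XOR 20 = 21
21 XOR 28 = 9
The overall nim-sum is X = 9. A stack of size p has a winning move iff p XOR X < p (reduce it to p XOR X).
  30: 30 XOR 9 = 23 < 30 — winning move (to 23).
  31: 31 XOR 9 = 22 < 31 — winning move (to 22).
  20: 20 XOR 9 = 29 ≥ 20 — no move.
  28: 28 XOR 9 = 21 < 28 — winning move (to 21).
That gives 3 winning moves.

3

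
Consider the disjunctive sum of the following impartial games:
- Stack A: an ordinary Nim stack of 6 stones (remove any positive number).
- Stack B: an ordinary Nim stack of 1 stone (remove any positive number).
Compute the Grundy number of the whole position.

7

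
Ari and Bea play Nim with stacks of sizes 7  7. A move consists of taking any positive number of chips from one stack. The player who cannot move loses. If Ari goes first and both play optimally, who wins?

Bea wins

Nim-sum: 7 ⊕ 7 = 0.
The nim-sum is 0, so this is a P-position: the player to move is in a losing position under optimal play; Ari is about to move from it and so loses — Bea wins.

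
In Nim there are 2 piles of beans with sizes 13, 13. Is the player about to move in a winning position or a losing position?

Compute the nim-sum pairwise:
13 XOR 13 = 0
The nim-sum is 0, so this is a P-position: the player to move is in a losing position under optimal play.

Losing position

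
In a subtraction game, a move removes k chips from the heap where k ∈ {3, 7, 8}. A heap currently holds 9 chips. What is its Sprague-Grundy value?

1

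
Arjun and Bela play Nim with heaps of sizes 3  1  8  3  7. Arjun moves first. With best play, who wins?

Arjun wins

In binary:
  0011  (3)
  0001  (1)
  1000  (8)
  0011  (3)
  0111  (7)
  ----
  1110  (14)
The nim-sum is 14 ≠ 0, so this is an N-position: the player to move can win; Arjun has a winning move.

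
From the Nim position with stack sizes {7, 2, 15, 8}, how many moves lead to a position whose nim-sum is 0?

Compute the nim-sum pairwise:
7 ⊕ 2 = 5
5 ⊕ 15 = 10
10 ⊕ 8 = 2
The overall nim-sum is X = 2. A stack of size p has a winning move iff p XOR X < p (reduce it to p XOR X).
  7: 7 XOR 2 = 5 < 7 — winning move (to 5).
  2: 2 XOR 2 = 0 < 2 — winning move (to 0).
  15: 15 XOR 2 = 13 < 15 — winning move (to 13).
  8: 8 XOR 2 = 10 ≥ 8 — no move.
That gives 3 winning moves.

3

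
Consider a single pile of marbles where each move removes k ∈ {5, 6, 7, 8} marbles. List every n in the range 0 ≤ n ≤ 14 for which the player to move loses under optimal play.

0, 1, 2, 3, 4, 13, 14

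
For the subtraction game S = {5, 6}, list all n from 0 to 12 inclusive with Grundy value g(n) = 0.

0, 1, 2, 3, 4, 11, 12

Grundy values for subtraction set {5, 6}:
g(0) = mex{} = 0
g(1) = mex{} = 0
g(2) = mex{} = 0
g(3) = mex{} = 0
g(4) = mex{} = 0
g(5) = mex{0} = 1
g(6) = mex{0} = 1
g(7) = mex{0} = 1
g(8) = mex{0} = 1
g(9) = mex{0} = 1
g(10) = mex{0,1} = 2
g(11) = mex{1} = 0
g(12) = mex{1} = 0
The P-positions (g = 0) in 0..12 are 0, 1, 2, 3, 4, 11, 12.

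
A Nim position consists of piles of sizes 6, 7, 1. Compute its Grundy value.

Write each in binary and XOR column by column:
  110  (6)
  111  (7)
  001  (1)
  ---
  000  (0)

0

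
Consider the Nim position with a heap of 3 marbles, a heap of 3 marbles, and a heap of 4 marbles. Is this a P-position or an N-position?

Nim-sum: 3 ⊕ 3 ⊕ 4 = 4.
The nim-sum is 4 ≠ 0, so this is an N-position: the player to move can win.

N-position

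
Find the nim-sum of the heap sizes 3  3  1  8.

Compute the nim-sum pairwise:
3 ⊕ 3 = 0
0 ⊕ 1 = 1
1 ⊕ 8 = 9

9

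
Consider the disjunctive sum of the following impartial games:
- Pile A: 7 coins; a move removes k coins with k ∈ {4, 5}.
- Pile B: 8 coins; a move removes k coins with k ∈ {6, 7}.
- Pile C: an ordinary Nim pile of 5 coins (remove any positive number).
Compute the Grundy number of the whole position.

5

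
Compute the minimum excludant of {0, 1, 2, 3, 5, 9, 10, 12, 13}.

The values 0, 1, 2, 3 are all present; 4 is the first non-negative integer missing from the set.

4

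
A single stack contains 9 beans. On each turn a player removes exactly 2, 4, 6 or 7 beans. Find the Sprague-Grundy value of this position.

0

Grundy values for subtraction set {2, 4, 6, 7}:
g(0) = mex{} = 0
g(1) = mex{} = 0
g(2) = mex{0} = 1
g(3) = mex{0} = 1
g(4) = mex{0,1} = 2
g(5) = mex{0,1} = 2
g(6) = mex{0,1,2} = 3
g(7) = mex{0,1,2} = 3
g(8) = mex{0,1,2,3} = 4
g(9) = mex{1,2,3} = 0
So g(9) = 0.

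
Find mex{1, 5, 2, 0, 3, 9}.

The values 0, 1, 2, 3 are all present; 4 is the first non-negative integer missing from the set.

4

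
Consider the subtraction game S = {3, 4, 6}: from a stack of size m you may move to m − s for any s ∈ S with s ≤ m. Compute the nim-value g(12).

Build the Grundy sequence with g(k) = mex{g(k−s) : s ∈ {3, 4, 6}, s ≤ k}:
g(0) = mex{} = 0
g(1) = mex{} = 0
g(2) = mex{} = 0
g(3) = mex{0} = 1
g(4) = mex{0} = 1
g(5) = mex{0} = 1
g(6) = mex{0,1} = 2
g(7) = mex{0,1} = 2
g(8) = mex{0,1} = 2
g(9) = mex{1,2} = 0
g(10) = mex{1,2} = 0
g(11) = mex{1,2} = 0
g(12) = mex{0,2} = 1
So g(12) = 1.

1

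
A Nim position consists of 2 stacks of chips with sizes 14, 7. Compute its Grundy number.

9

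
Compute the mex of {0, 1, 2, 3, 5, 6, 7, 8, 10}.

4

The values 0, 1, 2, 3 are all present; 4 is the first non-negative integer missing from the set.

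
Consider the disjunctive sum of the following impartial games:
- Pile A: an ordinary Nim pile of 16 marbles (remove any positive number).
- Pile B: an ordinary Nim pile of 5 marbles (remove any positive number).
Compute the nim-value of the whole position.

Pile A is a plain Nim pile of size 16, so its Grundy value is 16.
Pile B is a plain Nim pile of size 5, so its Grundy value is 5.
By the Sprague-Grundy theorem, the Grundy value of a sum of independent games is the XOR of the component values.
Combined value = 16 ⊕ 5 = 21.

21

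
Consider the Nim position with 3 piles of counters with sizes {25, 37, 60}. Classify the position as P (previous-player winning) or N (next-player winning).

P-position

Write each in binary and XOR column by column:
  011001  (25)
  100101  (37)
  111100  (60)
  ------
  000000  (0)
The nim-sum is 0, so this is a P-position: the player to move is in a losing position under optimal play.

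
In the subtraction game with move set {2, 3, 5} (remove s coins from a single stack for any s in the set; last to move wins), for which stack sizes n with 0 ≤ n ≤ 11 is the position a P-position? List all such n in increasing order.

0, 1, 7, 8

Compute g(0), g(1), … for moves {2, 3, 5}:
g(0) = mex{} = 0
g(1) = mex{} = 0
g(2) = mex{0} = 1
g(3) = mex{0} = 1
g(4) = mex{0,1} = 2
g(5) = mex{0,1} = 2
g(6) = mex{0,1,2} = 3
g(7) = mex{1,2} = 0
g(8) = mex{1,2,3} = 0
g(9) = mex{0,2,3} = 1
g(10) = mex{0,2} = 1
g(11) = mex{0,1,3} = 2
The P-positions (g = 0) in 0..11 are 0, 1, 7, 8.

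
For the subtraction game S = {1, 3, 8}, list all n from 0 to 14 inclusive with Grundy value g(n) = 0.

Compute g(0), g(1), … for moves {1, 3, 8}:
k:     0  1  2  3  4  5  6  7  8  9 10 11 12 13 14
g(k):  0  1  0  1  0  1  0  1  2  3  2  0  1  0  1
The P-positions (g = 0) in 0..14 are 0, 2, 4, 6, 11, 13.

0, 2, 4, 6, 11, 13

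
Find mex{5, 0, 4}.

1

0 is in the set but 1 is not, so the mex is 1.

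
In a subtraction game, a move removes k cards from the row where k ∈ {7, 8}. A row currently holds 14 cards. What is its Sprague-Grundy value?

2

Grundy values for subtraction set {7, 8}:
k:     0  1  2  3  4  5  6  7  8  9 10 11 12 13 14
g(k):  0  0  0  0  0  0  0  1  1  1  1  1  1  1  2
So g(14) = 2.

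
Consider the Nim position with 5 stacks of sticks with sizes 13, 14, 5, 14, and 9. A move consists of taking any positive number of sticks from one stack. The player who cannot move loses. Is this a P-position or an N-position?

N-position

Bitwise XOR of the heap sizes:
  1101  (13)
  1110  (14)
  0101  (5)
  1110  (14)
  1001  (9)
  ----
  0001  (1)
The nim-sum is 1 ≠ 0, so this is an N-position: the player to move can win.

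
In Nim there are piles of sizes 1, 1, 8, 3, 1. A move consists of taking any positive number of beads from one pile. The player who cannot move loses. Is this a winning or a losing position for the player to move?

Winning position

Compute the nim-sum pairwise:
1 ⊕ 1 = 0
0 ⊕ 8 = 8
8 ⊕ 3 = 11
11 ⊕ 1 = 10
The nim-sum is 10 ≠ 0, so this is an N-position: the player to move can win.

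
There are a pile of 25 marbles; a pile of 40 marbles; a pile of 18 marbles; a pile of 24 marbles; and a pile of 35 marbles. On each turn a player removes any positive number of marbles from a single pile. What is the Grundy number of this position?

24

Bitwise XOR of the heap sizes:
  011001  (25)
  101000  (40)
  010010  (18)
  011000  (24)
  100011  (35)
  ------
  011000  (24)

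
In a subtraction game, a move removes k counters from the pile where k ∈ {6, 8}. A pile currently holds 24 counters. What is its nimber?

1

Compute g(0), g(1), … for moves {6, 8}:
k:     0  1  2  3  4  5  6  7  8  9 10 11 12 13 14 15 16 17 18 19 20 21 22 23 24
g(k):  0  0  0  0  0  0  1  1  1  1  1  1  2  2  0  0  0  0  0  0  1  1  1  1  1
So g(24) = 1.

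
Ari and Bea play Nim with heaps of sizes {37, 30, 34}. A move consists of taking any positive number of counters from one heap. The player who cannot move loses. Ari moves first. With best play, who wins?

Nim-sum: 37 ^ 30 ^ 34 = 25.
The nim-sum is 25 ≠ 0, so this is an N-position: the player to move can win; Ari has a winning move.

Ari wins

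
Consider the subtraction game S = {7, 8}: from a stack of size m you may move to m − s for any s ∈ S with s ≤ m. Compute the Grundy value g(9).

1

Compute g(0), g(1), … for moves {7, 8}:
g(0) = mex{} = 0
g(1) = mex{} = 0
g(2) = mex{} = 0
g(3) = mex{} = 0
g(4) = mex{} = 0
g(5) = mex{} = 0
g(6) = mex{} = 0
g(7) = mex{0} = 1
g(8) = mex{0} = 1
g(9) = mex{0} = 1
So g(9) = 1.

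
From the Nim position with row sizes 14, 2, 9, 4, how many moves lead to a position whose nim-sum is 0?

1

Write each in binary and XOR column by column:
  1110  (14)
  0010  (2)
  1001  (9)
  0100  (4)
  ----
  0001  (1)
The overall nim-sum is X = 1. A row of size p has a winning move iff p XOR X < p (reduce it to p XOR X).
  14: 14 XOR 1 = 15 ≥ 14 — no move.
  2: 2 XOR 1 = 3 ≥ 2 — no move.
  9: 9 XOR 1 = 8 < 9 — winning move (to 8).
  4: 4 XOR 1 = 5 ≥ 4 — no move.
That gives 1 winning move.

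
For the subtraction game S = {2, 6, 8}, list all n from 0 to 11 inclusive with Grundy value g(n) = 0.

0, 1, 4, 5

Compute g(0), g(1), … for moves {2, 6, 8}:
g(0) = mex{} = 0
g(1) = mex{} = 0
g(2) = mex{0} = 1
g(3) = mex{0} = 1
g(4) = mex{1} = 0
g(5) = mex{1} = 0
g(6) = mex{0} = 1
g(7) = mex{0} = 1
g(8) = mex{0,1} = 2
g(9) = mex{0,1} = 2
g(10) = mex{0,1,2} = 3
g(11) = mex{0,1,2} = 3
The P-positions (g = 0) in 0..11 are 0, 1, 4, 5.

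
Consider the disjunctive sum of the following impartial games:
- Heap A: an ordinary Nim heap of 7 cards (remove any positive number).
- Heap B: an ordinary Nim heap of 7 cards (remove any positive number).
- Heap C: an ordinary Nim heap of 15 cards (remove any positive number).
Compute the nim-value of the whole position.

15

Heap A is a plain Nim heap of size 7, so its Grundy value is 7.
Heap B is a plain Nim heap of size 7, so its Grundy value is 7.
Heap C is a plain Nim heap of size 15, so its Grundy value is 15.
The value of a disjunctive sum is the nim-sum of the parts.
Combined value = 7 ⊕ 7 ⊕ 15 = 15.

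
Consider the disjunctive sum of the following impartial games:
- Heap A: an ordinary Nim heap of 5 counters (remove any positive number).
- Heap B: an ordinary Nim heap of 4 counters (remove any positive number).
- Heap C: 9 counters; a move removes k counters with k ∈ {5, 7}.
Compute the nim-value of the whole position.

Heap A is a plain Nim heap of size 5, so its Grundy value is 5.
Heap B is a plain Nim heap of size 4, so its Grundy value is 4.
For heap C, compute g(0), g(1), … with moves {5, 7}:
g(0) = mex{} = 0
g(1) = mex{} = 0
g(2) = mex{} = 0
g(3) = mex{} = 0
g(4) = mex{} = 0
g(5) = mex{0} = 1
g(6) = mex{0} = 1
g(7) = mex{0} = 1
g(8) = mex{0} = 1
g(9) = mex{0} = 1
So g(9) = 1.
The value of a disjunctive sum is the nim-sum of the parts.
Combined value = 5 XOR 4 XOR 1 = 0.

0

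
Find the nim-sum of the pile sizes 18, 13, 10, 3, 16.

6

Compute the nim-sum pairwise:
18 ⊕ 13 = 31
31 ⊕ 10 = 21
21 ⊕ 3 = 22
22 ⊕ 16 = 6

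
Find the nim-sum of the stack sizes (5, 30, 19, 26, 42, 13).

In binary:
  000101  (5)
  011110  (30)
  010011  (19)
  011010  (26)
  101010  (42)
  001101  (13)
  ------
  110101  (53)

53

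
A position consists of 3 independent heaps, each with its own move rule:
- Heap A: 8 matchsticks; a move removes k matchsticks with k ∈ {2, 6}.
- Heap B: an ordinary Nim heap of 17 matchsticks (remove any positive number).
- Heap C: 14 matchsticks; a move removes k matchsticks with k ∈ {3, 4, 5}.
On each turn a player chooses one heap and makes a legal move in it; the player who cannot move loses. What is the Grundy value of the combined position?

19

Grundy values for heap A (subtraction set {2, 6}):
g(0) = mex{} = 0
g(1) = mex{} = 0
g(2) = mex{0} = 1
g(3) = mex{0} = 1
g(4) = mex{1} = 0
g(5) = mex{1} = 0
g(6) = mex{0} = 1
g(7) = mex{0} = 1
g(8) = mex{1} = 0
So g(8) = 0.
Heap B is a plain Nim heap of size 17, so its Grundy value is 17.
For heap C, compute g(0), g(1), … with moves {3, 4, 5}:
g(0) = mex{} = 0
g(1) = mex{} = 0
g(2) = mex{} = 0
g(3) = mex{0} = 1
g(4) = mex{0} = 1
g(5) = mex{0} = 1
g(6) = mex{0,1} = 2
g(7) = mex{0,1} = 2
g(8) = mex{1} = 0
g(9) = mex{1,2} = 0
g(10) = mex{1,2} = 0
g(11) = mex{0,2} = 1
g(12) = mex{0,2} = 1
g(13) = mex{0} = 1
g(14) = mex{0,1} = 2
So g(14) = 2.
By the Sprague-Grundy theorem, the Grundy value of a sum of independent games is the XOR of the component values.
Combined value = 0 XOR 17 XOR 2 = 19.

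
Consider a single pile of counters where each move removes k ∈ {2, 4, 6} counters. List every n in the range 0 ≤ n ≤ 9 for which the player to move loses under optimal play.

Build the Grundy sequence with g(k) = mex{g(k−s) : s ∈ {2, 4, 6}, s ≤ k}:
g(0) = mex{} = 0
g(1) = mex{} = 0
g(2) = mex{0} = 1
g(3) = mex{0} = 1
g(4) = mex{0,1} = 2
g(5) = mex{0,1} = 2
g(6) = mex{0,1,2} = 3
g(7) = mex{0,1,2} = 3
g(8) = mex{1,2,3} = 0
g(9) = mex{1,2,3} = 0
The P-positions (g = 0) in 0..9 are 0, 1, 8, 9.

0, 1, 8, 9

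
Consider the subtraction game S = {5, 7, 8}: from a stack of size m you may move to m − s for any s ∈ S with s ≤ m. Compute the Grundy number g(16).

0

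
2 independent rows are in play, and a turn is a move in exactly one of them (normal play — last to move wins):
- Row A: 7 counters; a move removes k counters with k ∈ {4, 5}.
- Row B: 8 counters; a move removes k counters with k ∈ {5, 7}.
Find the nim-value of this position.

Build the Grundy sequence for row A with g(k) = mex{g(k−s) : s ∈ {4, 5}, s ≤ k}:
g(0) = mex{} = 0
g(1) = mex{} = 0
g(2) = mex{} = 0
g(3) = mex{} = 0
g(4) = mex{0} = 1
g(5) = mex{0} = 1
g(6) = mex{0} = 1
g(7) = mex{0} = 1
So g(7) = 1.
For row B, compute g(0), g(1), … with moves {5, 7}:
k:     0  1  2  3  4  5  6  7  8
g(k):  0  0  0  0  0  1  1  1  1
So g(8) = 1.
The value of a disjunctive sum is the nim-sum of the parts.
Combined value = 1 ⊕ 1 = 0.

0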